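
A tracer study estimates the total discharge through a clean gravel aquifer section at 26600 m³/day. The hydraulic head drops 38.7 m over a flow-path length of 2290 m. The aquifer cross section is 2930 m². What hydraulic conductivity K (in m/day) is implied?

537

Hydraulic gradient i = Δh / L = 38.7 / 2290 = 0.01690.
From Q = K·A·i, K = Q / (A·i) = 26600 / (2930 × 0.01690) = 537.2 m/day.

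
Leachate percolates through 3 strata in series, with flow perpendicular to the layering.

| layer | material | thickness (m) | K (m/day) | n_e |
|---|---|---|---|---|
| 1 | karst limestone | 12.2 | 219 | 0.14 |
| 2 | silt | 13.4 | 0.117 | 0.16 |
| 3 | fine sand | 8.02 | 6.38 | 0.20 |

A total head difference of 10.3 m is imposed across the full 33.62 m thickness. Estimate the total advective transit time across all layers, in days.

61.4

With flow normal to the layers, continuity requires the same specific discharge q through every layer.
Σ(b_i/K_i) = 12.2/219 + 13.4/0.117 + 8.02/6.38 = 115.8 d.
q = Δh / Σ(b_i/K_i) = 10.3 / 115.8 = 0.08891 m/day.
In each layer the seepage velocity is v_i = q/n_i, so the layer transit time is t_i = b_i·n_i / q:
  layer 1 (karst limestone): t_1 = 12.2 × 0.14 / 0.08891 = 19.21 d
  layer 2 (silt): t_2 = 13.4 × 0.16 / 0.08891 = 24.11 d
  layer 3 (fine sand): t_3 = 8.02 × 0.20 / 0.08891 = 18.04 d
Total t = Σ t_i = 61.36 days.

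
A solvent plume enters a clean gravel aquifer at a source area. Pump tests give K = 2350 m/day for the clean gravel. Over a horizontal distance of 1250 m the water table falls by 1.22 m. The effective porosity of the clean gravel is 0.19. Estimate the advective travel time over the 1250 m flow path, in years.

Hydraulic gradient i = Δh / L = 1.22 / 1250 = 0.0009760.
Darcy flux q = K · i = 2350 × 0.0009760 = 2.294 m/day.
Seepage velocity v = q / n_e = 2.294 / 0.19 = 12.07 m/day.
Travel time t = L / v = 1250 / 12.07 = 103.5 days = 0.2835 years.

0.284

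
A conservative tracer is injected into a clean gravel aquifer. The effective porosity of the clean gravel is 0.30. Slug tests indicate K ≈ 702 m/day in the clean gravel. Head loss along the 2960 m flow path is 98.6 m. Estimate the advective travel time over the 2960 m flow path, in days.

Hydraulic gradient i = Δh / L = 98.6 / 2960 = 0.03331.
Darcy flux q = K · i = 702.0 × 0.03331 = 23.38 m/day.
Seepage velocity v = q / n_e = 23.38 / 0.30 = 77.95 m/day.
Travel time t = L / v = 2960 / 77.95 = 37.97 days.

38.0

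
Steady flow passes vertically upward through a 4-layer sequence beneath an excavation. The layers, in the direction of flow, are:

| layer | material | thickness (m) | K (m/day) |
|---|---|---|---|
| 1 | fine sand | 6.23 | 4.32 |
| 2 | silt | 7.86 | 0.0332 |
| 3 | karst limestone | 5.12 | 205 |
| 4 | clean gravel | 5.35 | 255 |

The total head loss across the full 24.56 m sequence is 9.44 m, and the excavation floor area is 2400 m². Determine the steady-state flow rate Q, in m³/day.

95.1

Flow is perpendicular to layering, so the layers act in series and the equivalent K is the thickness-weighted harmonic mean.
Total thickness L = 6.23 + 7.86 + 5.12 + 5.35 = 24.56 m.
Σ(b_i/K_i) = 6.23/4.32 + 7.86/0.0332 + 5.12/205 + 5.35/255 = 238.2 d.
K_eq = L / Σ(b_i/K_i) = 24.56 / 238.2 = 0.1031 m/day.
Q = K_eq · A · (Δh/L) = 0.1031 × 2400 × (9.44/24.56) = 95.10 m³/day.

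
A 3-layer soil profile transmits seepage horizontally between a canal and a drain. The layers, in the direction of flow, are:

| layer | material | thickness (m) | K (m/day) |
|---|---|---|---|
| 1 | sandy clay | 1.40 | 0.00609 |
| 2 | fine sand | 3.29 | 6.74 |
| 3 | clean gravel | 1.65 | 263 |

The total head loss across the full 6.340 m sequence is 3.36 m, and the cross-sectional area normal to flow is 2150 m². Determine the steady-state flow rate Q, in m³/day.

31.4

Flow is perpendicular to layering, so the layers act in series and the equivalent K is the thickness-weighted harmonic mean.
Total thickness L = 1.40 + 3.29 + 1.65 = 6.340 m.
Σ(b_i/K_i) = 1.40/0.00609 + 3.29/6.74 + 1.65/263 = 230.4 d.
K_eq = L / Σ(b_i/K_i) = 6.340 / 230.4 = 0.02752 m/day.
Q = K_eq · A · (Δh/L) = 0.02752 × 2150 × (3.36/6.340) = 31.36 m³/day.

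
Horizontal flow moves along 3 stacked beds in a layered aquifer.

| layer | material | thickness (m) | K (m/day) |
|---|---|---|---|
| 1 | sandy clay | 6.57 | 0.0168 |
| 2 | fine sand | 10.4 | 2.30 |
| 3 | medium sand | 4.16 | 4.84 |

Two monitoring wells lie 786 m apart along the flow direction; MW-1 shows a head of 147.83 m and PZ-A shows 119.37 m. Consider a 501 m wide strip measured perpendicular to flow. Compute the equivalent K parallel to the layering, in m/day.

2.09

Flow is parallel to layering, so each bed carries its own Darcy discharge and the transmissivities add.
Σ(K_i·b_i) = 0.0168×6.57 + 2.30×10.4 + 4.84×4.16 = 44.16 m²/day.
Total thickness b = 21.13 m, so K_eq = Σ(K_i·b_i)/b = 2.090 m/day.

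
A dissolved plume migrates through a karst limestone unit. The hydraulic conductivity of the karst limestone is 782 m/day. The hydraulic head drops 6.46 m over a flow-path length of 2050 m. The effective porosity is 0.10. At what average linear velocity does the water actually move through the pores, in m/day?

24.6

Hydraulic gradient i = Δh / L = 6.46 / 2050 = 0.003151.
Darcy flux q = K · i = 782.0 × 0.003151 = 2.464 m/day.
Seepage velocity v = q / n_e = 2.464 / 0.10 = 24.64 m/day.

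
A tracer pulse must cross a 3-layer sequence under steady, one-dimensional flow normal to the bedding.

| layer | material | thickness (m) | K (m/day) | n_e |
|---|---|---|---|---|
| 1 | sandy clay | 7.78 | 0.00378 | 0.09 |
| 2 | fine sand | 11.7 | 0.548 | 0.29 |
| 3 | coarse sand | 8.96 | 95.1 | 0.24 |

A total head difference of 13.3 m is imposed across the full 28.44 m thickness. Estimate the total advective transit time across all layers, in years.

With flow normal to the layers, continuity requires the same specific discharge q through every layer.
Σ(b_i/K_i) = 7.78/0.00378 + 11.7/0.548 + 8.96/95.1 = 2080 d.
q = Δh / Σ(b_i/K_i) = 13.3 / 2080 = 0.006395 m/day.
In each layer the seepage velocity is v_i = q/n_i, so the layer transit time is t_i = b_i·n_i / q:
  layer 1 (sandy clay): t_1 = 7.78 × 0.09 / 0.006395 = 109.5 d
  layer 2 (fine sand): t_2 = 11.7 × 0.29 / 0.006395 = 530.5 d
  layer 3 (coarse sand): t_3 = 8.96 × 0.24 / 0.006395 = 336.2 d
Total t = Σ t_i = 976.3 days = 2.673 years.

2.67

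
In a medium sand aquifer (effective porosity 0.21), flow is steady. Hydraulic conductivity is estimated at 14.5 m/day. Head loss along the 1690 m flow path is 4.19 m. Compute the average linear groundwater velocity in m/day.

Hydraulic gradient i = Δh / L = 4.19 / 1690 = 0.002479.
Darcy flux q = K · i = 14.50 × 0.002479 = 0.03595 m/day.
Seepage velocity v = q / n_e = 0.03595 / 0.21 = 0.1712 m/day.

0.171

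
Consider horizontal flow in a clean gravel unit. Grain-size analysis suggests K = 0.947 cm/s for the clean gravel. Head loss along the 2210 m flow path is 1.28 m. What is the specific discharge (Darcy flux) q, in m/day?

Convert K: 0.947 cm/s × 864 = 818.2 m/day.
Hydraulic gradient i = Δh / L = 1.28 / 2210 = 0.0005792.
Specific discharge q = K · i = 818.2 × 0.0005792 = 0.4739 m/day.

0.474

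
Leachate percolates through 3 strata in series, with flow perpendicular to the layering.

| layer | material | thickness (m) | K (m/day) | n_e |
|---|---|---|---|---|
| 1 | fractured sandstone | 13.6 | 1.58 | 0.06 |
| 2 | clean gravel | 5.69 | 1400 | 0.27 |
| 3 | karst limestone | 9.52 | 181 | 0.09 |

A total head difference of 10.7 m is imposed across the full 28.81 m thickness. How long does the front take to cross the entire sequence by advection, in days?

2.60

With flow normal to the layers, continuity requires the same specific discharge q through every layer.
Σ(b_i/K_i) = 13.6/1.58 + 5.69/1400 + 9.52/181 = 8.664 d.
q = Δh / Σ(b_i/K_i) = 10.7 / 8.664 = 1.235 m/day.
In each layer the seepage velocity is v_i = q/n_i, so the layer transit time is t_i = b_i·n_i / q:
  layer 1 (fractured sandstone): t_1 = 13.6 × 0.06 / 1.235 = 0.6608 d
  layer 2 (clean gravel): t_2 = 5.69 × 0.27 / 1.235 = 1.244 d
  layer 3 (karst limestone): t_3 = 9.52 × 0.09 / 1.235 = 0.6938 d
Total t = Σ t_i = 2.599 days.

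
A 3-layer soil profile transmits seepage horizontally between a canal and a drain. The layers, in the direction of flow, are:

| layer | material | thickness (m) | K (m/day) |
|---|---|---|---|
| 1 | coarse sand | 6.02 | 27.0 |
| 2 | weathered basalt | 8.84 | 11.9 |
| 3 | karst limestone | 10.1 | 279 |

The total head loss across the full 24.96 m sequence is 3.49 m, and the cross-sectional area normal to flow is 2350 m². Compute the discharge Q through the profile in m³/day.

Flow is perpendicular to layering, so the layers act in series and the equivalent K is the thickness-weighted harmonic mean.
Total thickness L = 6.02 + 8.84 + 10.1 = 24.96 m.
Σ(b_i/K_i) = 6.02/27.0 + 8.84/11.9 + 10.1/279 = 1.002 d.
K_eq = L / Σ(b_i/K_i) = 24.96 / 1.002 = 24.91 m/day.
Q = K_eq · A · (Δh/L) = 24.91 × 2350 × (3.49/24.96) = 8185 m³/day.

8180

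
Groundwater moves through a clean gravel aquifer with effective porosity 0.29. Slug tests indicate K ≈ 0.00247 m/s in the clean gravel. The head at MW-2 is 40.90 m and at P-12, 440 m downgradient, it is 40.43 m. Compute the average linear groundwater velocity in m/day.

Convert K: 0.00247 m/s × 86400 = 213.4 m/day.
Hydraulic gradient i = (40.90 − 40.43) / 440 = 0.47 / 440 = 0.001068.
Darcy flux q = K · i = 213.4 × 0.001068 = 0.2280 m/day.
Seepage velocity v = q / n_e = 0.2280 / 0.29 = 0.7861 m/day.

0.786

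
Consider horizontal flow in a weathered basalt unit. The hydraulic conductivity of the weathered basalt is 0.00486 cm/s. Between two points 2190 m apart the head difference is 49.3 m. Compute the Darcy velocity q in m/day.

0.0945

Convert K: 0.00486 cm/s × 864 = 4.199 m/day.
Hydraulic gradient i = Δh / L = 49.3 / 2190 = 0.02251.
Specific discharge q = K · i = 4.199 × 0.02251 = 0.09453 m/day.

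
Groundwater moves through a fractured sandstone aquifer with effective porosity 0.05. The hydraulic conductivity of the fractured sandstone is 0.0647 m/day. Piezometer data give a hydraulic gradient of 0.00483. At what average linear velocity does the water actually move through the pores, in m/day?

0.00625

Hydraulic gradient i = 0.00483.
Darcy flux q = K · i = 0.06470 × 0.004830 = 0.0003125 m/day.
Seepage velocity v = q / n_e = 0.0003125 / 0.05 = 0.006250 m/day.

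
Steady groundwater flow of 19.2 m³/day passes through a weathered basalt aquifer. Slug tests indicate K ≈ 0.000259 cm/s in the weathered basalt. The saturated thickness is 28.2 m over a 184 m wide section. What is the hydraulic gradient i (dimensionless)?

Convert K: 0.000259 cm/s × 864 = 0.2238 m/day.
Cross-sectional area A = 184 × 28.2 = 5189 m².
From Q = K·A·i, i = Q / (K·A) = 19.2 / (0.2238 × 5189) = 0.01654.

0.0165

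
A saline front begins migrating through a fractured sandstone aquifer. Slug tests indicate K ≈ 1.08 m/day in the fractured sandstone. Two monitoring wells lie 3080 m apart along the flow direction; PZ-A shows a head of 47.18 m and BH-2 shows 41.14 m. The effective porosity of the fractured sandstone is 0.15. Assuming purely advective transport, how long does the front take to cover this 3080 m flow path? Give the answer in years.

597

Hydraulic gradient i = (47.18 − 41.14) / 3080 = 6.04 / 3080 = 0.001961.
Darcy flux q = K · i = 1.080 × 0.001961 = 0.002118 m/day.
Seepage velocity v = q / n_e = 0.002118 / 0.15 = 0.01412 m/day.
Travel time t = L / v = 3080 / 0.01412 = 2.181e+05 days = 597.2 years.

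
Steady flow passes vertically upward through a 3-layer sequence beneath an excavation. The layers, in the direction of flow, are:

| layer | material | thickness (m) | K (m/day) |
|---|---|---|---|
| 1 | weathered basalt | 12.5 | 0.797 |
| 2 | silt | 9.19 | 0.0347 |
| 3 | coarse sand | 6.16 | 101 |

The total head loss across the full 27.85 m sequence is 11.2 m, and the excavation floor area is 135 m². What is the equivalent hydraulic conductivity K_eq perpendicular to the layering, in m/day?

Flow is perpendicular to layering, so the layers act in series and the equivalent K is the thickness-weighted harmonic mean.
Total thickness L = 12.5 + 9.19 + 6.16 = 27.85 m.
Σ(b_i/K_i) = 12.5/0.797 + 9.19/0.0347 + 6.16/101 = 280.6 d.
K_eq = L / Σ(b_i/K_i) = 27.85 / 280.6 = 0.09926 m/day.

0.0993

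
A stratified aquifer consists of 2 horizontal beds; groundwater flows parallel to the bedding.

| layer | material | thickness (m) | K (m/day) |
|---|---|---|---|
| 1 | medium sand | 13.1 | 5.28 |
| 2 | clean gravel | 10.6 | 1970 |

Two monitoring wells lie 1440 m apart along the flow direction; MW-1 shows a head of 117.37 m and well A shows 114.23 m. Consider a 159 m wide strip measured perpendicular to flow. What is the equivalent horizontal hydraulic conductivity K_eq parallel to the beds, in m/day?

Flow is parallel to layering, so each bed carries its own Darcy discharge and the transmissivities add.
Σ(K_i·b_i) = 5.28×13.1 + 1970×10.6 = 20951 m²/day.
Total thickness b = 23.70 m, so K_eq = Σ(K_i·b_i)/b = 884.0 m/day.

884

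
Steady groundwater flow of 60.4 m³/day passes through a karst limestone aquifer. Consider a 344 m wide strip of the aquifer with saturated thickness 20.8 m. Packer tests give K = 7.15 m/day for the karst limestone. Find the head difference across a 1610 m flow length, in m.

Cross-sectional area A = 344 × 20.8 = 7155 m².
From Q = K·A·i, i = Q / (K·A) = 60.4 / (7.150 × 7155) = 0.001181.
Head loss Δh = i · L = 0.001181 × 1610 = 1.901 m.

1.90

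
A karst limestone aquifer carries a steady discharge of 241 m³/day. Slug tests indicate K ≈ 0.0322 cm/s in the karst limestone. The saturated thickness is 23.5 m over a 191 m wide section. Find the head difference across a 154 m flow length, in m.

0.297

Convert K: 0.0322 cm/s × 864 = 27.82 m/day.
Cross-sectional area A = 191 × 23.5 = 4488 m².
From Q = K·A·i, i = Q / (K·A) = 241 / (27.82 × 4488) = 0.001930.
Head loss Δh = i · L = 0.001930 × 154 = 0.2972 m.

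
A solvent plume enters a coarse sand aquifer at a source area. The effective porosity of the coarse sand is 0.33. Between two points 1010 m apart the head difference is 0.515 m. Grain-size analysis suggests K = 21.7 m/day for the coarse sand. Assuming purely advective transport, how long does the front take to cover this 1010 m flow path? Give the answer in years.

Hydraulic gradient i = Δh / L = 0.515 / 1010 = 0.0005099.
Darcy flux q = K · i = 21.70 × 0.0005099 = 0.01106 m/day.
Seepage velocity v = q / n_e = 0.01106 / 0.33 = 0.03353 m/day.
Travel time t = L / v = 1010 / 0.03353 = 30122 days = 82.47 years.

82.5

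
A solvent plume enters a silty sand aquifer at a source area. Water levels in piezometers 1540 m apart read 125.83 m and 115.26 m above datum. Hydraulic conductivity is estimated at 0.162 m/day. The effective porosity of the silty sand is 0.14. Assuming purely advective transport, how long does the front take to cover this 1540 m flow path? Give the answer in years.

Hydraulic gradient i = (125.83 − 115.26) / 1540 = 10.57 / 1540 = 0.006864.
Darcy flux q = K · i = 0.1620 × 0.006864 = 0.001112 m/day.
Seepage velocity v = q / n_e = 0.001112 / 0.14 = 0.007942 m/day.
Travel time t = L / v = 1540 / 0.007942 = 1.939e+05 days = 530.9 years.

531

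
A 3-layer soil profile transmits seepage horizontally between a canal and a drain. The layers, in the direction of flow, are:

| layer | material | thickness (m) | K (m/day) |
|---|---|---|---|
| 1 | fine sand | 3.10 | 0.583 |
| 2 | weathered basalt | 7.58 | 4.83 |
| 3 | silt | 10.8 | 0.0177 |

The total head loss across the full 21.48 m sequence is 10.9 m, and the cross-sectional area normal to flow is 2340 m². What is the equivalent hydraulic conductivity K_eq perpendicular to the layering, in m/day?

0.0348

Flow is perpendicular to layering, so the layers act in series and the equivalent K is the thickness-weighted harmonic mean.
Total thickness L = 3.10 + 7.58 + 10.8 = 21.48 m.
Σ(b_i/K_i) = 3.10/0.583 + 7.58/4.83 + 10.8/0.0177 = 617.1 d.
K_eq = L / Σ(b_i/K_i) = 21.48 / 617.1 = 0.03481 m/day.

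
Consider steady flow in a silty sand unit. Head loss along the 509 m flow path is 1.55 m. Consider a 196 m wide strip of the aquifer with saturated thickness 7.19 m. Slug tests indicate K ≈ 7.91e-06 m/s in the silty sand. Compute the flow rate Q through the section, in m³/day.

Convert K: 7.91e-06 m/s × 86400 = 0.6834 m/day.
Cross-sectional area A = 196 × 7.19 = 1409 m².
Hydraulic gradient i = Δh / L = 1.55 / 509 = 0.003045.
Darcy's law: Q = K · A · i = 0.6834 × 1409 × 0.003045 = 2.933 m³/day.

2.93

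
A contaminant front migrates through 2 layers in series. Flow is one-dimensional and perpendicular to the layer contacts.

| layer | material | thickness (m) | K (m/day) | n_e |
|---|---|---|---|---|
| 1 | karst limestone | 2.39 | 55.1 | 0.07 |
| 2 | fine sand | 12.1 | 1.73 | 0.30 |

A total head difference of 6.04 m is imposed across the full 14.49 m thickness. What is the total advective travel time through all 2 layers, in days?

With flow normal to the layers, continuity requires the same specific discharge q through every layer.
Σ(b_i/K_i) = 2.39/55.1 + 12.1/1.73 = 7.038 d.
q = Δh / Σ(b_i/K_i) = 6.04 / 7.038 = 0.8582 m/day.
In each layer the seepage velocity is v_i = q/n_i, so the layer transit time is t_i = b_i·n_i / q:
  layer 1 (karst limestone): t_1 = 2.39 × 0.07 / 0.8582 = 0.1949 d
  layer 2 (fine sand): t_2 = 12.1 × 0.30 / 0.8582 = 4.230 d
Total t = Σ t_i = 4.424 days.

4.42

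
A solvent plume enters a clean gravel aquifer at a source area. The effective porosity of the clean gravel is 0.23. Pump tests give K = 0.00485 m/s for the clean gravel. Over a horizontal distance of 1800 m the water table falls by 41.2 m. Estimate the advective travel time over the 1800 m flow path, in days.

43.2

Convert K: 0.00485 m/s × 86400 = 419.0 m/day.
Hydraulic gradient i = Δh / L = 41.2 / 1800 = 0.02289.
Darcy flux q = K · i = 419.0 × 0.02289 = 9.591 m/day.
Seepage velocity v = q / n_e = 9.591 / 0.23 = 41.70 m/day.
Travel time t = L / v = 1800 / 41.70 = 43.16 days.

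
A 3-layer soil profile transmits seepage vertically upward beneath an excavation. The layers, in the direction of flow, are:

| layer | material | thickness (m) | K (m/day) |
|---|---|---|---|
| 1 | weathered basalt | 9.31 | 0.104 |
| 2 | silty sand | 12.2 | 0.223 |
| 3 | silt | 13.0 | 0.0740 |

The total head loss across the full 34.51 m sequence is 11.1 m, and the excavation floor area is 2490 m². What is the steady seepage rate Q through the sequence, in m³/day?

Flow is perpendicular to layering, so the layers act in series and the equivalent K is the thickness-weighted harmonic mean.
Total thickness L = 9.31 + 12.2 + 13.0 = 34.51 m.
Σ(b_i/K_i) = 9.31/0.104 + 12.2/0.223 + 13.0/0.0740 = 319.9 d.
K_eq = L / Σ(b_i/K_i) = 34.51 / 319.9 = 0.1079 m/day.
Q = K_eq · A · (Δh/L) = 0.1079 × 2490 × (11.1/34.51) = 86.40 m³/day.

86.4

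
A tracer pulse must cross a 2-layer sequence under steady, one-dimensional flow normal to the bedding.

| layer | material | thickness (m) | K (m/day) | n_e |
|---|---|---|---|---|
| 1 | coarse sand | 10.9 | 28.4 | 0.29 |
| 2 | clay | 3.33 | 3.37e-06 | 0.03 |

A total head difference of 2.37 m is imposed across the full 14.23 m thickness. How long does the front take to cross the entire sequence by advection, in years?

3720

With flow normal to the layers, continuity requires the same specific discharge q through every layer.
Σ(b_i/K_i) = 10.9/28.4 + 3.33/3.37e-06 = 9.881e+05 d.
q = Δh / Σ(b_i/K_i) = 2.37 / 9.881e+05 = 2.398e-06 m/day.
In each layer the seepage velocity is v_i = q/n_i, so the layer transit time is t_i = b_i·n_i / q:
  layer 1 (coarse sand): t_1 = 10.9 × 0.29 / 2.398e-06 = 1.318e+06 d
  layer 2 (clay): t_2 = 3.33 × 0.03 / 2.398e-06 = 41652 d
Total t = Σ t_i = 1.360e+06 days = 3722 years.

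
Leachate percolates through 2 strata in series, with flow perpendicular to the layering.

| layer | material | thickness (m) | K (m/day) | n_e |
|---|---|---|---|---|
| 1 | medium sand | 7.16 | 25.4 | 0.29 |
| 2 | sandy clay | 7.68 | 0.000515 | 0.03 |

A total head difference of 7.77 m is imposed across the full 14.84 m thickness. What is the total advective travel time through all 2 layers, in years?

With flow normal to the layers, continuity requires the same specific discharge q through every layer.
Σ(b_i/K_i) = 7.16/25.4 + 7.68/0.000515 = 14913 d.
q = Δh / Σ(b_i/K_i) = 7.77 / 14913 = 0.0005210 m/day.
In each layer the seepage velocity is v_i = q/n_i, so the layer transit time is t_i = b_i·n_i / q:
  layer 1 (medium sand): t_1 = 7.16 × 0.29 / 0.0005210 = 3985 d
  layer 2 (sandy clay): t_2 = 7.68 × 0.03 / 0.0005210 = 442.2 d
Total t = Σ t_i = 4427 days = 12.12 years.

12.1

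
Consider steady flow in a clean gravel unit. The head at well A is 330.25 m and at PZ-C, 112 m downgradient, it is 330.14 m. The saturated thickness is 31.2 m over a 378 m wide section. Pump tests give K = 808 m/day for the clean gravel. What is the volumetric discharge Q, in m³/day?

Cross-sectional area A = 378 × 31.2 = 11794 m².
Hydraulic gradient i = (330.25 − 330.14) / 112 = 0.11 / 112 = 0.0009821.
Darcy's law: Q = K · A · i = 808.0 × 11794 × 0.0009821 = 9359 m³/day.

9360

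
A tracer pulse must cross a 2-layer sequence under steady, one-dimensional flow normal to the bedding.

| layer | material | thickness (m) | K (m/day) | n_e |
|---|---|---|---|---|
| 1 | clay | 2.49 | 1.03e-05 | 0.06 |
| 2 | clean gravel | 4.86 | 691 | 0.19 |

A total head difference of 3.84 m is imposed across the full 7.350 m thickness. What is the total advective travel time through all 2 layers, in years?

185

With flow normal to the layers, continuity requires the same specific discharge q through every layer.
Σ(b_i/K_i) = 2.49/1.03e-05 + 4.86/691 = 2.417e+05 d.
q = Δh / Σ(b_i/K_i) = 3.84 / 2.417e+05 = 1.588e-05 m/day.
In each layer the seepage velocity is v_i = q/n_i, so the layer transit time is t_i = b_i·n_i / q:
  layer 1 (clay): t_1 = 2.49 × 0.06 / 1.588e-05 = 9405 d
  layer 2 (clean gravel): t_2 = 4.86 × 0.19 / 1.588e-05 = 58133 d
Total t = Σ t_i = 67538 days = 184.9 years.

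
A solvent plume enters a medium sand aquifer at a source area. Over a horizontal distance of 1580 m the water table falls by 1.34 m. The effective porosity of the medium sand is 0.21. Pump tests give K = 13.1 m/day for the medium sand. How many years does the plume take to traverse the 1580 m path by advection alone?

81.8

Hydraulic gradient i = Δh / L = 1.34 / 1580 = 0.0008481.
Darcy flux q = K · i = 13.10 × 0.0008481 = 0.01111 m/day.
Seepage velocity v = q / n_e = 0.01111 / 0.21 = 0.05291 m/day.
Travel time t = L / v = 1580 / 0.05291 = 29865 days = 81.76 years.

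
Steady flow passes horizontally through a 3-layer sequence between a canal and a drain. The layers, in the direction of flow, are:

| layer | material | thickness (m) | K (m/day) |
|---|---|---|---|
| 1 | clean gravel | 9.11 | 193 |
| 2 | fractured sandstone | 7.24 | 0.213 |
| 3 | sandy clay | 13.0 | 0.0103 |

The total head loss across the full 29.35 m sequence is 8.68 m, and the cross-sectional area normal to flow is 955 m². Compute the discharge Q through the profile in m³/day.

Flow is perpendicular to layering, so the layers act in series and the equivalent K is the thickness-weighted harmonic mean.
Total thickness L = 9.11 + 7.24 + 13.0 = 29.35 m.
Σ(b_i/K_i) = 9.11/193 + 7.24/0.213 + 13.0/0.0103 = 1296 d.
K_eq = L / Σ(b_i/K_i) = 29.35 / 1296 = 0.02264 m/day.
Q = K_eq · A · (Δh/L) = 0.02264 × 955 × (8.68/29.35) = 6.395 m³/day.

6.40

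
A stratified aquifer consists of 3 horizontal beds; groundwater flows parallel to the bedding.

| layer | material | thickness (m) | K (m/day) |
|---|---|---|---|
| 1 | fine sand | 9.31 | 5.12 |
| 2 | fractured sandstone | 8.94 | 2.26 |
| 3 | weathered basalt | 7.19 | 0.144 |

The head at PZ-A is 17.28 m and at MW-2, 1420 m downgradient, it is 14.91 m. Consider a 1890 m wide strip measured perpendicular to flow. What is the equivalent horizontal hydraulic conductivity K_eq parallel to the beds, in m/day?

2.71

Flow is parallel to layering, so each bed carries its own Darcy discharge and the transmissivities add.
Σ(K_i·b_i) = 5.12×9.31 + 2.26×8.94 + 0.144×7.19 = 68.91 m²/day.
Total thickness b = 25.44 m, so K_eq = Σ(K_i·b_i)/b = 2.709 m/day.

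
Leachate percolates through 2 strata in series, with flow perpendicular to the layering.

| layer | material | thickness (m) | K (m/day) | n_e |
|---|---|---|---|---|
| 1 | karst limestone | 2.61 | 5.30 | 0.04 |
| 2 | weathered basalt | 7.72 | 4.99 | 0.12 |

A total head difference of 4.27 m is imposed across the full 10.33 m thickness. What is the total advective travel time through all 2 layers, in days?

0.492

With flow normal to the layers, continuity requires the same specific discharge q through every layer.
Σ(b_i/K_i) = 2.61/5.30 + 7.72/4.99 = 2.040 d.
q = Δh / Σ(b_i/K_i) = 4.27 / 2.040 = 2.094 m/day.
In each layer the seepage velocity is v_i = q/n_i, so the layer transit time is t_i = b_i·n_i / q:
  layer 1 (karst limestone): t_1 = 2.61 × 0.04 / 2.094 = 0.04987 d
  layer 2 (weathered basalt): t_2 = 7.72 × 0.12 / 2.094 = 0.4425 d
Total t = Σ t_i = 0.4924 days.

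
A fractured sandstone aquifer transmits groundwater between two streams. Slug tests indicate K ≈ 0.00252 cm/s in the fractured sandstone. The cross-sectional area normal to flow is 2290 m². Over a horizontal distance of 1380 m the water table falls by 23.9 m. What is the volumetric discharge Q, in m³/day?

86.4

Convert K: 0.00252 cm/s × 864 = 2.177 m/day.
Hydraulic gradient i = Δh / L = 23.9 / 1380 = 0.01732.
Darcy's law: Q = K · A · i = 2.177 × 2290 × 0.01732 = 86.35 m³/day.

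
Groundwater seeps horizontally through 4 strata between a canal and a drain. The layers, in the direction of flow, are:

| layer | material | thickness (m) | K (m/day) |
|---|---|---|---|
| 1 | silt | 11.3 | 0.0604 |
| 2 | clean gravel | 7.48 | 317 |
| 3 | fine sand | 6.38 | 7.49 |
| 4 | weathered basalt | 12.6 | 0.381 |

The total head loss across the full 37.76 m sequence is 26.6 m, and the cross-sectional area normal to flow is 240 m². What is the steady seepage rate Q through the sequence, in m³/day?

28.9

Flow is perpendicular to layering, so the layers act in series and the equivalent K is the thickness-weighted harmonic mean.
Total thickness L = 11.3 + 7.48 + 6.38 + 12.6 = 37.76 m.
Σ(b_i/K_i) = 11.3/0.0604 + 7.48/317 + 6.38/7.49 + 12.6/0.381 = 221.0 d.
K_eq = L / Σ(b_i/K_i) = 37.76 / 221.0 = 0.1708 m/day.
Q = K_eq · A · (Δh/L) = 0.1708 × 240 × (26.6/37.76) = 28.88 m³/day.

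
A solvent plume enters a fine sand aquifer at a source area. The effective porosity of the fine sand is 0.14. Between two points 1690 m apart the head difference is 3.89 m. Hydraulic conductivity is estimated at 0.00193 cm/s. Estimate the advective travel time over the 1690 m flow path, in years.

Convert K: 0.00193 cm/s × 864 = 1.668 m/day.
Hydraulic gradient i = Δh / L = 3.89 / 1690 = 0.002302.
Darcy flux q = K · i = 1.668 × 0.002302 = 0.003838 m/day.
Seepage velocity v = q / n_e = 0.003838 / 0.14 = 0.02742 m/day.
Travel time t = L / v = 1690 / 0.02742 = 61643 days = 168.8 years.

169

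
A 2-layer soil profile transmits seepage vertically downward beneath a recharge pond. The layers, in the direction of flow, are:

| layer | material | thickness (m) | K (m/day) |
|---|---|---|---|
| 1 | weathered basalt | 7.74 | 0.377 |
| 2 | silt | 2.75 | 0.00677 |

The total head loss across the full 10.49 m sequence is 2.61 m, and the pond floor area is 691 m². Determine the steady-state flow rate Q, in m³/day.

4.23

Flow is perpendicular to layering, so the layers act in series and the equivalent K is the thickness-weighted harmonic mean.
Total thickness L = 7.74 + 2.75 = 10.49 m.
Σ(b_i/K_i) = 7.74/0.377 + 2.75/0.00677 = 426.7 d.
K_eq = L / Σ(b_i/K_i) = 10.49 / 426.7 = 0.02458 m/day.
Q = K_eq · A · (Δh/L) = 0.02458 × 691 × (2.61/10.49) = 4.226 m³/day.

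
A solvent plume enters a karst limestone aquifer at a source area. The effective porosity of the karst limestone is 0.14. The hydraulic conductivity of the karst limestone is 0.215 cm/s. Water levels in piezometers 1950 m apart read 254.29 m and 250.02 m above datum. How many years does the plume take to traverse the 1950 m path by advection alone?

1.84

Convert K: 0.215 cm/s × 864 = 185.8 m/day.
Hydraulic gradient i = (254.29 − 250.02) / 1950 = 4.27 / 1950 = 0.002190.
Darcy flux q = K · i = 185.8 × 0.002190 = 0.4068 m/day.
Seepage velocity v = q / n_e = 0.4068 / 0.14 = 2.905 m/day.
Travel time t = L / v = 1950 / 2.905 = 671.1 days = 1.837 years.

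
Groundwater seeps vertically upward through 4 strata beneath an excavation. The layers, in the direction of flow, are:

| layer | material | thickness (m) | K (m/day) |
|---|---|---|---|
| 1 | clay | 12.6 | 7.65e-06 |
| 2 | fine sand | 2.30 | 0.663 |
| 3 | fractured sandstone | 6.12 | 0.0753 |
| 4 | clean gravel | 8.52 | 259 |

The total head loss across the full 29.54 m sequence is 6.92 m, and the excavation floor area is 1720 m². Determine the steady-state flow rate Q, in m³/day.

0.00723

Flow is perpendicular to layering, so the layers act in series and the equivalent K is the thickness-weighted harmonic mean.
Total thickness L = 12.6 + 2.30 + 6.12 + 8.52 = 29.54 m.
Σ(b_i/K_i) = 12.6/7.65e-06 + 2.30/0.663 + 6.12/0.0753 + 8.52/259 = 1.647e+06 d.
K_eq = L / Σ(b_i/K_i) = 29.54 / 1.647e+06 = 1.793e-05 m/day.
Q = K_eq · A · (Δh/L) = 1.793e-05 × 1720 × (6.92/29.54) = 0.007226 m³/day.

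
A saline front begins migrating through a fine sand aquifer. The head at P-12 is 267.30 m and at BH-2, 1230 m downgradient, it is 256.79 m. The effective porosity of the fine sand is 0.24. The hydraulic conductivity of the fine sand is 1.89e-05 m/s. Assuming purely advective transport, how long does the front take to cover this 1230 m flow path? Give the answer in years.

Convert K: 1.89e-05 m/s × 86400 = 1.633 m/day.
Hydraulic gradient i = (267.30 − 256.79) / 1230 = 10.51 / 1230 = 0.008545.
Darcy flux q = K · i = 1.633 × 0.008545 = 0.01395 m/day.
Seepage velocity v = q / n_e = 0.01395 / 0.24 = 0.05814 m/day.
Travel time t = L / v = 1230 / 0.05814 = 21156 days = 57.92 years.

57.9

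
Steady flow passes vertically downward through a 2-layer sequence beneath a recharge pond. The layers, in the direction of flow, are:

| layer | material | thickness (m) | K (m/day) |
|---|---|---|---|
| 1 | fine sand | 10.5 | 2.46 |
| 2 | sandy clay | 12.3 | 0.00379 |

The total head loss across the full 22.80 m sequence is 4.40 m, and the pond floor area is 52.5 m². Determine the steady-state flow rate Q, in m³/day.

0.0711

Flow is perpendicular to layering, so the layers act in series and the equivalent K is the thickness-weighted harmonic mean.
Total thickness L = 10.5 + 12.3 = 22.80 m.
Σ(b_i/K_i) = 10.5/2.46 + 12.3/0.00379 = 3250 d.
K_eq = L / Σ(b_i/K_i) = 22.80 / 3250 = 0.007016 m/day.
Q = K_eq · A · (Δh/L) = 0.007016 × 52.5 × (4.40/22.80) = 0.07108 m³/day.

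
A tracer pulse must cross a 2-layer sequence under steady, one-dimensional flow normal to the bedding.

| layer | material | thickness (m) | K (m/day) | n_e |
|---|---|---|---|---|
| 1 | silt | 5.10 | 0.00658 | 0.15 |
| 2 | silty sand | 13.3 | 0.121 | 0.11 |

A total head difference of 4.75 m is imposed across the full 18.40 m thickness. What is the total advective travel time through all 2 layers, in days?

With flow normal to the layers, continuity requires the same specific discharge q through every layer.
Σ(b_i/K_i) = 5.10/0.00658 + 13.3/0.121 = 885.0 d.
q = Δh / Σ(b_i/K_i) = 4.75 / 885.0 = 0.005367 m/day.
In each layer the seepage velocity is v_i = q/n_i, so the layer transit time is t_i = b_i·n_i / q:
  layer 1 (silt): t_1 = 5.10 × 0.15 / 0.005367 = 142.5 d
  layer 2 (silty sand): t_2 = 13.3 × 0.11 / 0.005367 = 272.6 d
Total t = Σ t_i = 415.1 days.

415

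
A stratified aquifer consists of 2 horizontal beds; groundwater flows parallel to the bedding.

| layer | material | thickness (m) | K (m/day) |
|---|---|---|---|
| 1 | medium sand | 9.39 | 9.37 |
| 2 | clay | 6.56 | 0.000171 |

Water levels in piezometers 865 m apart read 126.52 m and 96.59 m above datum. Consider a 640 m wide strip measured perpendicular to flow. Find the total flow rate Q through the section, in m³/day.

Flow is parallel to layering, so each bed carries its own Darcy discharge and the transmissivities add.
Σ(K_i·b_i) = 9.37×9.39 + 0.000171×6.56 = 87.99 m²/day.
Hydraulic gradient i = (126.52 − 96.59) / 865 = 29.93 / 865 = 0.03460.
Q = Σ(K_i·b_i) · W · i = 87.99 × 640 × 0.03460 = 1948 m³/day.

1950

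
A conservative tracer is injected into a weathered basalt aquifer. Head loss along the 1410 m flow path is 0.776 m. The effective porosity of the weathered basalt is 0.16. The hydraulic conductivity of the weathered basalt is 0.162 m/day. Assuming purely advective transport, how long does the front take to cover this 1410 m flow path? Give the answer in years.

Hydraulic gradient i = Δh / L = 0.776 / 1410 = 0.0005504.
Darcy flux q = K · i = 0.1620 × 0.0005504 = 8.916e-05 m/day.
Seepage velocity v = q / n_e = 8.916e-05 / 0.16 = 0.0005572 m/day.
Travel time t = L / v = 1410 / 0.0005572 = 2.530e+06 days = 6928 years.

6930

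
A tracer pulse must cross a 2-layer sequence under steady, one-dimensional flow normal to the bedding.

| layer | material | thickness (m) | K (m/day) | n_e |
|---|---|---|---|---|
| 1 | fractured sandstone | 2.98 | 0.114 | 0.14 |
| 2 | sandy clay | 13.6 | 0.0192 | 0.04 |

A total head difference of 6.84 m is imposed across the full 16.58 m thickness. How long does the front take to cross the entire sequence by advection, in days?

103

With flow normal to the layers, continuity requires the same specific discharge q through every layer.
Σ(b_i/K_i) = 2.98/0.114 + 13.6/0.0192 = 734.5 d.
q = Δh / Σ(b_i/K_i) = 6.84 / 734.5 = 0.009313 m/day.
In each layer the seepage velocity is v_i = q/n_i, so the layer transit time is t_i = b_i·n_i / q:
  layer 1 (fractured sandstone): t_1 = 2.98 × 0.14 / 0.009313 = 44.80 d
  layer 2 (sandy clay): t_2 = 13.6 × 0.04 / 0.009313 = 58.41 d
Total t = Σ t_i = 103.2 days.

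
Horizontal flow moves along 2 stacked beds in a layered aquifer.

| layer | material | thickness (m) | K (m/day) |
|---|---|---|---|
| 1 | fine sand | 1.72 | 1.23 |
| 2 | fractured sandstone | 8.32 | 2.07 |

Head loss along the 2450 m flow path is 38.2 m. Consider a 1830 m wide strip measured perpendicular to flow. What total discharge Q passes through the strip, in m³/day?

552

Flow is parallel to layering, so each bed carries its own Darcy discharge and the transmissivities add.
Σ(K_i·b_i) = 1.23×1.72 + 2.07×8.32 = 19.34 m²/day.
Hydraulic gradient i = Δh / L = 38.2 / 2450 = 0.01559.
Q = Σ(K_i·b_i) · W · i = 19.34 × 1830 × 0.01559 = 551.8 m³/day.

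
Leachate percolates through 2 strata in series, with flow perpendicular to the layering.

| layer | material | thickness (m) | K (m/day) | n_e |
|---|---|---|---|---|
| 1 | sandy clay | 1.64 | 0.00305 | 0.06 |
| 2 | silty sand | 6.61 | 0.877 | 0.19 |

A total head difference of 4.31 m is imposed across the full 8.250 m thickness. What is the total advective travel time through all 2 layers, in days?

171

With flow normal to the layers, continuity requires the same specific discharge q through every layer.
Σ(b_i/K_i) = 1.64/0.00305 + 6.61/0.877 = 545.2 d.
q = Δh / Σ(b_i/K_i) = 4.31 / 545.2 = 0.007905 m/day.
In each layer the seepage velocity is v_i = q/n_i, so the layer transit time is t_i = b_i·n_i / q:
  layer 1 (sandy clay): t_1 = 1.64 × 0.06 / 0.007905 = 12.45 d
  layer 2 (silty sand): t_2 = 6.61 × 0.19 / 0.007905 = 158.9 d
Total t = Σ t_i = 171.3 days.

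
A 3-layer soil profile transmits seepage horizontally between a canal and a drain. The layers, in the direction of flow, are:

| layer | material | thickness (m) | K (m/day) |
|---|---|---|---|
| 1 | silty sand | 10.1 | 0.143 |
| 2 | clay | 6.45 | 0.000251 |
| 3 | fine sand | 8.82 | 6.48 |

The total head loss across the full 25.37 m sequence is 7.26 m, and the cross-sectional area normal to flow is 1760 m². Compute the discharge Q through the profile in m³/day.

Flow is perpendicular to layering, so the layers act in series and the equivalent K is the thickness-weighted harmonic mean.
Total thickness L = 10.1 + 6.45 + 8.82 = 25.37 m.
Σ(b_i/K_i) = 10.1/0.143 + 6.45/0.000251 + 8.82/6.48 = 25769 d.
K_eq = L / Σ(b_i/K_i) = 25.37 / 25769 = 0.0009845 m/day.
Q = K_eq · A · (Δh/L) = 0.0009845 × 1760 × (7.26/25.37) = 0.4958 m³/day.

0.496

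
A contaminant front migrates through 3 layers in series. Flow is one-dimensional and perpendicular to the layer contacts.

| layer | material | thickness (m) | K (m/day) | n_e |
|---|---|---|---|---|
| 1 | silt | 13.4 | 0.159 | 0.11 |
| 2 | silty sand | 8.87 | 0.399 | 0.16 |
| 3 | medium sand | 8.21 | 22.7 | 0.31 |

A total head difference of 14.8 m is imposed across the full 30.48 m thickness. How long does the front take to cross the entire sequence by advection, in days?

With flow normal to the layers, continuity requires the same specific discharge q through every layer.
Σ(b_i/K_i) = 13.4/0.159 + 8.87/0.399 + 8.21/22.7 = 106.9 d.
q = Δh / Σ(b_i/K_i) = 14.8 / 106.9 = 0.1385 m/day.
In each layer the seepage velocity is v_i = q/n_i, so the layer transit time is t_i = b_i·n_i / q:
  layer 1 (silt): t_1 = 13.4 × 0.11 / 0.1385 = 10.64 d
  layer 2 (silty sand): t_2 = 8.87 × 0.16 / 0.1385 = 10.25 d
  layer 3 (medium sand): t_3 = 8.21 × 0.31 / 0.1385 = 18.38 d
Total t = Σ t_i = 39.27 days.

39.3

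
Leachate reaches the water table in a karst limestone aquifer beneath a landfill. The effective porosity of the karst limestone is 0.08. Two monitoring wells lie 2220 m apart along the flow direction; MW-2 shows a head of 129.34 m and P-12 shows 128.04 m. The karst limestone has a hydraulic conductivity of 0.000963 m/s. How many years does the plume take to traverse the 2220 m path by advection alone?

Convert K: 0.000963 m/s × 86400 = 83.20 m/day.
Hydraulic gradient i = (129.34 − 128.04) / 2220 = 1.3 / 2220 = 0.0005856.
Darcy flux q = K · i = 83.20 × 0.0005856 = 0.04872 m/day.
Seepage velocity v = q / n_e = 0.04872 / 0.08 = 0.6090 m/day.
Travel time t = L / v = 2220 / 0.6090 = 3645 days = 9.980 years.

9.98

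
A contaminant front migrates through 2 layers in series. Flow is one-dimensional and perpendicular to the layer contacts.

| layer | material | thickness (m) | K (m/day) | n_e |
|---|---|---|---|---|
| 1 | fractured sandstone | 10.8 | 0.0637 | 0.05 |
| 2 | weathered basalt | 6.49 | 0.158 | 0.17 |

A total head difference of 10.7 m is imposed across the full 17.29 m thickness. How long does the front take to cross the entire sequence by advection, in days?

32.3

With flow normal to the layers, continuity requires the same specific discharge q through every layer.
Σ(b_i/K_i) = 10.8/0.0637 + 6.49/0.158 = 210.6 d.
q = Δh / Σ(b_i/K_i) = 10.7 / 210.6 = 0.05080 m/day.
In each layer the seepage velocity is v_i = q/n_i, so the layer transit time is t_i = b_i·n_i / q:
  layer 1 (fractured sandstone): t_1 = 10.8 × 0.05 / 0.05080 = 10.63 d
  layer 2 (weathered basalt): t_2 = 6.49 × 0.17 / 0.05080 = 21.72 d
Total t = Σ t_i = 32.35 days.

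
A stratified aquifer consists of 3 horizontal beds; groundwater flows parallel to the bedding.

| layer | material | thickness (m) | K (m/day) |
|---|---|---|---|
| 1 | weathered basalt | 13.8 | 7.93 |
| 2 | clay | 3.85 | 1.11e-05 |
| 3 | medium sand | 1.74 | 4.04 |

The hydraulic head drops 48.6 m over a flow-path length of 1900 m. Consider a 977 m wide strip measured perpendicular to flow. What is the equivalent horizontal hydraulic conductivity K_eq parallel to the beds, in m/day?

6.01

Flow is parallel to layering, so each bed carries its own Darcy discharge and the transmissivities add.
Σ(K_i·b_i) = 7.93×13.8 + 1.11e-05×3.85 + 4.04×1.74 = 116.5 m²/day.
Total thickness b = 19.39 m, so K_eq = Σ(K_i·b_i)/b = 6.006 m/day.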